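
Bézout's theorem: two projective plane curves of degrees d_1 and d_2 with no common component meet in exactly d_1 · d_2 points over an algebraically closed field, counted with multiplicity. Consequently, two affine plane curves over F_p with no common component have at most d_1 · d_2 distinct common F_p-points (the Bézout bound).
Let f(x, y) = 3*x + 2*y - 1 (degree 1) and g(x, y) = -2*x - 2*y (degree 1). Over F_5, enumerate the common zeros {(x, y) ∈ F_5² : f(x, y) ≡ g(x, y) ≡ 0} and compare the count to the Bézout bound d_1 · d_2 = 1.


Common zeros: {(1, 4)}; count = 1; Bézout bound = 1.

deg(f) = 1, deg(g) = 1, so Bézout bound = 1.
Scan x ∈ F_5. For each x, list the y ∈ F_5 with f(x, y) ≡ 0 and those with g(x, y) ≡ 0 (mod 5); the common zeros in that column are the intersection.
  x = 0: f ≡ 0 at y ∈ {3}; g ≡ 0 at y ∈ {0}; common: ∅.
  x = 1: f ≡ 0 at y ∈ {4}; g ≡ 0 at y ∈ {4}; common: {4}.
  x = 2: f ≡ 0 at y ∈ {0}; g ≡ 0 at y ∈ {3}; common: ∅.
  x = 3: f ≡ 0 at y ∈ {1}; g ≡ 0 at y ∈ {2}; common: ∅.
  x = 4: f ≡ 0 at y ∈ {2}; g ≡ 0 at y ∈ {1}; common: ∅.
Collecting: common zeros = {(1, 4)}, so the count is 1.
Comparison with the Bézout bound: 1 ≤ 1 = deg(f)·deg(g), as expected for curves with no common component (the bound is attained).


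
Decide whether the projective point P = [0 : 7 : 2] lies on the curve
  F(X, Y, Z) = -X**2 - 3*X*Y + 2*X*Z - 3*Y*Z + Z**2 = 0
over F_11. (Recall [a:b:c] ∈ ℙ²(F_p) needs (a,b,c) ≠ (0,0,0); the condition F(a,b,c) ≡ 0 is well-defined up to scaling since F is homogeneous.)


F(0,7,2) ≡ 6 (mod 11); P is NOT on the curve.

Evaluate F(0, 7, 2) term-by-term (mod 11).
  -X**2 ↦ -1·0·1·1 = 0
  -3*X*Y ↦ -3·0·7·1 = 0
  2*X*Z ↦ 2·0·1·2 = 0
  -3*Y*Z ↦ -3·1·7·2 = -42
  Z**2 ↦ 1·1·1·4 = 4
Sum: F(0, 7, 2) = (0) + (0) + (0) + (-42) + (4) = -38.
Reducing mod 11: -38 ≡ 6 (mod 11).
Since F(a, b, c) ≡ 6 ≠ 0 (mod 11), P does NOT lie on the curve.


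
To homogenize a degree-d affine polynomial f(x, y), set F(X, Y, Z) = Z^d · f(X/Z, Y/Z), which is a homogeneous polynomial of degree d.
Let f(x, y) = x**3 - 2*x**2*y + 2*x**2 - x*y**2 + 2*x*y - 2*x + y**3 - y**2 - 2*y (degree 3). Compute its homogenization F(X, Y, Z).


F(X, Y, Z) = X**3 - 2*X**2*Y + 2*X**2*Z - X*Y**2 + 2*X*Y*Z - 2*X*Z**2 + Y**3 - Y**2*Z - 2*Y*Z**2

deg(f) = 3.
Substitute x = X/Z, y = Y/Z into f, then multiply by Z^3.
  monomial 1·x^3·y^0 ↦ 1·X^3·Y^0·Z^0.
  monomial -2·x^2·y^1 ↦ -2·X^2·Y^1·Z^0.
  monomial 2·x^2·y^0 ↦ 2·X^2·Y^0·Z^1.
  monomial -1·x^1·y^2 ↦ -1·X^1·Y^2·Z^0.
  monomial 2·x^1·y^1 ↦ 2·X^1·Y^1·Z^1.
  monomial -2·x^1·y^0 ↦ -2·X^1·Y^0·Z^2.
  monomial 1·x^0·y^3 ↦ 1·X^0·Y^3·Z^0.
  monomial -1·x^0·y^2 ↦ -1·X^0·Y^2·Z^1.
  monomial -2·x^0·y^1 ↦ -2·X^0·Y^1·Z^2.
Collecting: F(X, Y, Z) = X**3 - 2*X**2*Y + 2*X**2*Z - X*Y**2 + 2*X*Y*Z - 2*X*Z**2 + Y**3 - Y**2*Z - 2*Y*Z**2.


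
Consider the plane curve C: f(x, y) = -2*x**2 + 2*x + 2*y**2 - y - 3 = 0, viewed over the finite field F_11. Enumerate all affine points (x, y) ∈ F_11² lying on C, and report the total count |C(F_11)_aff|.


Affine F_11-points: {(0, 7), (0, 10), (1, 7), (1, 10), (3, 3), (5, 8), (5, 9), (7, 8), (7, 9), (9, 3)}; count = 10.

For each of the 121 pairs (x, y) ∈ F_11², evaluate f(x, y) mod 11. Record the zeros.
  x = 0: [0↦8, 1↦9, 2↦3, 3↦1, 4↦3, 5↦9, 6↦8, 7↦0, 8↦7, 9↦7, 10↦0]  zeros at y ∈ {7, 10}
  x = 1: [0↦8, 1↦9, 2↦3, 3↦1, 4↦3, 5↦9, 6↦8, 7↦0, 8↦7, 9↦7, 10↦0]  zeros at y ∈ {7, 10}
  x = 2: [0↦4, 1↦5, 2↦10, 3↦8, 4↦10, 5↦5, 6↦4, 7↦7, 8↦3, 9↦3, 10↦7]  zeros at y ∈ ∅
  x = 3: [0↦7, 1↦8, 2↦2, 3↦0, 4↦2, 5↦8, 6↦7, 7↦10, 8↦6, 9↦6, 10↦10]  zeros at y ∈ {3}
  x = 4: [0↦6, 1↦7, 2↦1, 3↦10, 4↦1, 5↦7, 6↦6, 7↦9, 8↦5, 9↦5, 10↦9]  zeros at y ∈ ∅
  x = 5: [0↦1, 1↦2, 2↦7, 3↦5, 4↦7, 5↦2, 6↦1, 7↦4, 8↦0, 9↦0, 10↦4]  zeros at y ∈ {8, 9}
  x = 6: [0↦3, 1↦4, 2↦9, 3↦7, 4↦9, 5↦4, 6↦3, 7↦6, 8↦2, 9↦2, 10↦6]  zeros at y ∈ ∅
  x = 7: [0↦1, 1↦2, 2↦7, 3↦5, 4↦7, 5↦2, 6↦1, 7↦4, 8↦0, 9↦0, 10↦4]  zeros at y ∈ {8, 9}
  x = 8: [0↦6, 1↦7, 2↦1, 3↦10, 4↦1, 5↦7, 6↦6, 7↦9, 8↦5, 9↦5, 10↦9]  zeros at y ∈ ∅
  x = 9: [0↦7, 1↦8, 2↦2, 3↦0, 4↦2, 5↦8, 6↦7, 7↦10, 8↦6, 9↦6, 10↦10]  zeros at y ∈ {3}
  x = 10: [0↦4, 1↦5, 2↦10, 3↦8, 4↦10, 5↦5, 6↦4, 7↦7, 8↦3, 9↦3, 10↦7]  zeros at y ∈ ∅
Collecting zeros: affine points = {(0, 7), (0, 10), (1, 7), (1, 10), (3, 3), (5, 8), (5, 9), (7, 8), (7, 9), (9, 3)}.
Total count |C(F_11)_aff| = 10.


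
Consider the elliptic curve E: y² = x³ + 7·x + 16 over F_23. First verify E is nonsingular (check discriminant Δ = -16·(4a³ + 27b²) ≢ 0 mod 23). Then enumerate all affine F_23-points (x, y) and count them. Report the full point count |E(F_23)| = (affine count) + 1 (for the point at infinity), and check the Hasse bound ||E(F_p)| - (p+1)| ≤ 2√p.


Affine points = {(0, 4), (0, 19), (1, 1), (1, 22), (3, 8), (3, 15), (4, 4), (4, 19), (8, 3), (8, 20), (9, 7), (9, 16), (13, 2), (13, 21), (14, 11), (14, 12), (15, 0), (19, 4), (19, 19), (22, 10), (22, 13)}; affine count = 21; |E(F_23)| = 22.

Discriminant check: Δ ∝ 4a³ + 27b² = 4·7³ + 27·16² = 4·343 + 27·256 ≡ 4 (mod 23). Nonzero ⇒ E is nonsingular.
For each x ∈ F_23, compute rhs = x³ + 7·x + 16 mod 23, then count y ∈ F_23 with y² ≡ rhs.
  x = 0: rhs = 16, matching y values: 4, 19 (2 points).
  x = 1: rhs = 1, matching y values: 1, 22 (2 points).
  x = 2: rhs = 15, matching y values: none (0 points).
  x = 3: rhs = 18, matching y values: 8, 15 (2 points).
  x = 4: rhs = 16, matching y values: 4, 19 (2 points).
  x = 5: rhs = 15, matching y values: none (0 points).
  x = 6: rhs = 21, matching y values: none (0 points).
  x = 7: rhs = 17, matching y values: none (0 points).
  x = 8: rhs = 9, matching y values: 3, 20 (2 points).
  x = 9: rhs = 3, matching y values: 7, 16 (2 points).
  x = 10: rhs = 5, matching y values: none (0 points).
  x = 11: rhs = 21, matching y values: none (0 points).
  x = 12: rhs = 11, matching y values: none (0 points).
  x = 13: rhs = 4, matching y values: 2, 21 (2 points).
  x = 14: rhs = 6, matching y values: 11, 12 (2 points).
  x = 15: rhs = 0, matching y values: 0 (1 points).
  x = 16: rhs = 15, matching y values: none (0 points).
  x = 17: rhs = 11, matching y values: none (0 points).
  x = 18: rhs = 17, matching y values: none (0 points).
  x = 19: rhs = 16, matching y values: 4, 19 (2 points).
  x = 20: rhs = 14, matching y values: none (0 points).
  x = 21: rhs = 17, matching y values: none (0 points).
  x = 22: rhs = 8, matching y values: 10, 13 (2 points).
Total affine count: 21.
Full point count |E(F_23)| = 21 + 1 = 22.
Hasse bound: |22 − (23+1)| = |-2| = 2 ≤ 2√23 ≈ 9.5917 ✓.


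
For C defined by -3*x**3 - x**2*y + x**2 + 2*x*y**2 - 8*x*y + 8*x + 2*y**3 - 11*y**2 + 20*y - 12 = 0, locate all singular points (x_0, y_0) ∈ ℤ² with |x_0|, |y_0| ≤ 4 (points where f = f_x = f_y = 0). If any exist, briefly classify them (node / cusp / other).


Singular points: {(0, 2)}; classification: node.

Compute partial derivatives:
  f_x = -9*x**2 - 2*x*y + 2*x + 2*y**2 - 8*y + 8.
  f_y = -x**2 + 4*x*y - 8*x + 6*y**2 - 22*y + 20.
Scan x_0 ∈ {−4, ..., 4}. For each x_0, f_y(x_0, y) is a polynomial in y; find its integer roots y ∈ {−4, ..., 4}, then test f_x and f at those candidates.
  x = -4: f_y(-4, y) = 6*y**2 - 38*y + 36; no integer root y with |y| ≤ 4.
  x = -3: f_y(-3, y) = 6*y**2 - 34*y + 35; no integer root y with |y| ≤ 4.
  x = -2: f_y(-2, y) = 6*y**2 - 30*y + 32; no integer root y with |y| ≤ 4.
  x = -1: f_y(-1, y) = 6*y**2 - 26*y + 27; no integer root y with |y| ≤ 4.
  x = 0: f_y(0, y) = 6*y**2 - 22*y + 20; vanishes at y ∈ {2}. (0, 2): f_x = 0, f = 0 — SINGULAR.
  x = 1: f_y(1, y) = 6*y**2 - 18*y + 11; no integer root y with |y| ≤ 4.
  x = 2: f_y(2, y) = 6*y**2 - 14*y; vanishes at y ∈ {0}. (2, 0): f_x = -24 ≠ 0.
  x = 3: f_y(3, y) = 6*y**2 - 10*y - 13; no integer root y with |y| ≤ 4.
  x = 4: f_y(4, y) = 6*y**2 - 6*y - 28; no integer root y with |y| ≤ 4.
Only singular point on the grid: (0, 2).
Classify: substitute x = 0 + u, y = 2 + v and expand: f = -3*u**3 - u**2*v - u**2 + 2*u*v**2 + 2*v**3 + v**2.
No constant or linear terms (consistent with a singular point). Quadratic part: -u**2 + v**2. Cubic part: -3*u**3 - u**2*v + 2*u*v**2 + 2*v**3.
The quadratic part v**2 - u**2 = (v − u)(v + u) splits into two distinct linear factors, so there are two distinct tangent lines y − 2 = ±(x − 0) — this is a node (ordinary double point).
Classification: node.


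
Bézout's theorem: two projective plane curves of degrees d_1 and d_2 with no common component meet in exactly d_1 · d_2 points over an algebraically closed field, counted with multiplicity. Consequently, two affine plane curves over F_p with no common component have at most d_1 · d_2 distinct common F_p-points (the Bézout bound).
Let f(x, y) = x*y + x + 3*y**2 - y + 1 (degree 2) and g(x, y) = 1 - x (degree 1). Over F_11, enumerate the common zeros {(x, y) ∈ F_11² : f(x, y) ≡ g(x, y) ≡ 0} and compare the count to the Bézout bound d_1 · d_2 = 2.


Common zeros: {(1, 5), (1, 6)}; count = 2; Bézout bound = 2.

deg(f) = 2, deg(g) = 1, so Bézout bound = 2.
Scan x ∈ F_11. For each x, list the y ∈ F_11 with f(x, y) ≡ 0 and those with g(x, y) ≡ 0 (mod 11); the common zeros in that column are the intersection.
  x = 0: f ≡ 0 at y ∈ {2}; g ≡ 0 at y ∈ ∅; common: ∅.
  x = 1: f ≡ 0 at y ∈ {5, 6}; g ≡ 0 at y ∈ {0, 1, 2, 3, 4, 5, 6, 7, 8, 9, 10}; common: {5, 6}.
  x = 2: f ≡ 0 at y ∈ {3, 4}; g ≡ 0 at y ∈ ∅; common: ∅.
  x = 3: f ≡ 0 at y ∈ {7}; g ≡ 0 at y ∈ ∅; common: ∅.
  x = 4: f ≡ 0 at y ∈ {1, 9}; g ≡ 0 at y ∈ ∅; common: ∅.
  x = 5: f ≡ 0 at y ∈ ∅; g ≡ 0 at y ∈ ∅; common: ∅.
  x = 6: f ≡ 0 at y ∈ ∅; g ≡ 0 at y ∈ ∅; common: ∅.
  x = 7: f ≡ 0 at y ∈ ∅; g ≡ 0 at y ∈ ∅; common: ∅.
  x = 8: f ≡ 0 at y ∈ ∅; g ≡ 0 at y ∈ ∅; common: ∅.
  x = 9: f ≡ 0 at y ∈ ∅; g ≡ 0 at y ∈ ∅; common: ∅.
  x = 10: f ≡ 0 at y ∈ {0, 8}; g ≡ 0 at y ∈ ∅; common: ∅.
Collecting: common zeros = {(1, 5), (1, 6)}, so the count is 2.
Comparison with the Bézout bound: 2 ≤ 2 = deg(f)·deg(g), as expected for curves with no common component (the bound is attained).


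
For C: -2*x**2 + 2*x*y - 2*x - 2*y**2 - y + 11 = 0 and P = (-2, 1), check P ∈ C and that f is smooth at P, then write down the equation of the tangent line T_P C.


Tangent line at P: 8*x - 9*y + 25 = 0.

Step 1: f(-2, 1) = 0, so P lies on C.
Step 2: partial derivatives
  f_x(x, y) = -4*x + 2*y - 2, f_y(x, y) = 2*x - 4*y - 1.
  f_x(P) = 8, f_y(P) = -9 (gradient nonzero, so P is smooth).
Step 3: tangent line at P: 8·(x − -2) + -9·(y − 1) = 0.
Expanding: 8*x - 9*y + 25 = 0.


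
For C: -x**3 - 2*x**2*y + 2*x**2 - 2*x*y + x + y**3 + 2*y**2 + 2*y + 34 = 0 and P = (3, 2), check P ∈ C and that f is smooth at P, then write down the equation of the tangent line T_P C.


Tangent line at P: -42*x - 2*y + 130 = 0.

Step 1: f(3, 2) = 0, so P lies on C.
Step 2: partial derivatives
  f_x(x, y) = -3*x**2 - 4*x*y + 4*x - 2*y + 1, f_y(x, y) = -2*x**2 - 2*x + 3*y**2 + 4*y + 2.
  f_x(P) = -42, f_y(P) = -2 (gradient nonzero, so P is smooth).
Step 3: tangent line at P: -42·(x − 3) + -2·(y − 2) = 0.
Expanding: -42*x - 2*y + 130 = 0.


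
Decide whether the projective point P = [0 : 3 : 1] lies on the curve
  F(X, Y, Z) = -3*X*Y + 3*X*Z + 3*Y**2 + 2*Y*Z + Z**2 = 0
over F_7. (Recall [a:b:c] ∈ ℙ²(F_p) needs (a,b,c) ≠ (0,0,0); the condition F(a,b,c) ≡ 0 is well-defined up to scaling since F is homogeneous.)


F(0,3,1) ≡ 6 (mod 7); P is NOT on the curve.

Evaluate F(0, 3, 1) term-by-term (mod 7).
  -3*X*Y ↦ -3·0·3·1 = 0
  3*X*Z ↦ 3·0·1·1 = 0
  3*Y**2 ↦ 3·1·9·1 = 27
  2*Y*Z ↦ 2·1·3·1 = 6
  Z**2 ↦ 1·1·1·1 = 1
Sum: F(0, 3, 1) = (0) + (0) + (27) + (6) + (1) = 34.
Reducing mod 7: 34 ≡ 6 (mod 7).
Since F(a, b, c) ≡ 6 ≠ 0 (mod 7), P does NOT lie on the curve.


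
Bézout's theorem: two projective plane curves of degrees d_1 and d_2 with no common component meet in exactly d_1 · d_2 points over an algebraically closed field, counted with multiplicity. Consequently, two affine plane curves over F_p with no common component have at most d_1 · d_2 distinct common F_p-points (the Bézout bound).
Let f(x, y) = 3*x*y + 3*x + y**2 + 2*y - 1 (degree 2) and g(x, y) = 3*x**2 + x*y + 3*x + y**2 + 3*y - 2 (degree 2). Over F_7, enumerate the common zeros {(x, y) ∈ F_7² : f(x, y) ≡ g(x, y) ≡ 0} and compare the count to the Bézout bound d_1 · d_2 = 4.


Common zeros: ∅; count = 0; Bézout bound = 4.

deg(f) = 2, deg(g) = 2, so Bézout bound = 4.
Scan x ∈ F_7. For each x, list the y ∈ F_7 with f(x, y) ≡ 0 and those with g(x, y) ≡ 0 (mod 7); the common zeros in that column are the intersection.
  x = 0: f ≡ 0 at y ∈ {2, 3}; g ≡ 0 at y ∈ ∅; common: ∅.
  x = 1: f ≡ 0 at y ∈ ∅; g ≡ 0 at y ∈ {5}; common: ∅.
  x = 2: f ≡ 0 at y ∈ {1, 5}; g ≡ 0 at y ∈ ∅; common: ∅.
  x = 3: f ≡ 0 at y ∈ ∅; g ≡ 0 at y ∈ ∅; common: ∅.
  x = 4: f ≡ 0 at y ∈ ∅; g ≡ 0 at y ∈ ∅; common: ∅.
  x = 5: f ≡ 0 at y ∈ {0, 4}; g ≡ 0 at y ∈ ∅; common: ∅.
  x = 6: f ≡ 0 at y ∈ ∅; g ≡ 0 at y ∈ ∅; common: ∅.
Collecting: common zeros = ∅, so the count is 0.
Comparison with the Bézout bound: 0 ≤ 4 = deg(f)·deg(g), as expected for curves with no common component (the affine F_7-count falls short of the bound because intersections may lie at infinity, over extension fields, or carry multiplicity).


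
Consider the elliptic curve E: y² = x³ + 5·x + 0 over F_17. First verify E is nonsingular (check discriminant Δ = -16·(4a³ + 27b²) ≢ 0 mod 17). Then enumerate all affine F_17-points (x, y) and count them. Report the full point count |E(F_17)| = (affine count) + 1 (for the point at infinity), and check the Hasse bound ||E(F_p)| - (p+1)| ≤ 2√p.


Affine points = {(0, 0), (2, 1), (2, 16), (3, 5), (3, 12), (4, 4), (4, 13), (6, 5), (6, 12), (7, 2), (7, 15), (8, 5), (8, 12), (9, 3), (9, 14), (10, 8), (10, 9), (11, 3), (11, 14), (13, 1), (13, 16), (14, 3), (14, 14), (15, 4), (15, 13)}; affine count = 25; |E(F_17)| = 26.

Discriminant check: Δ ∝ 4a³ + 27b² = 4·5³ + 27·0² = 4·125 + 27·0 ≡ 7 (mod 17). Nonzero ⇒ E is nonsingular.
For each x ∈ F_17, compute rhs = x³ + 5·x + 0 mod 17, then count y ∈ F_17 with y² ≡ rhs.
  x = 0: rhs = 0, matching y values: 0 (1 points).
  x = 1: rhs = 6, matching y values: none (0 points).
  x = 2: rhs = 1, matching y values: 1, 16 (2 points).
  x = 3: rhs = 8, matching y values: 5, 12 (2 points).
  x = 4: rhs = 16, matching y values: 4, 13 (2 points).
  x = 5: rhs = 14, matching y values: none (0 points).
  x = 6: rhs = 8, matching y values: 5, 12 (2 points).
  x = 7: rhs = 4, matching y values: 2, 15 (2 points).
  x = 8: rhs = 8, matching y values: 5, 12 (2 points).
  x = 9: rhs = 9, matching y values: 3, 14 (2 points).
  x = 10: rhs = 13, matching y values: 8, 9 (2 points).
  x = 11: rhs = 9, matching y values: 3, 14 (2 points).
  x = 12: rhs = 3, matching y values: none (0 points).
  x = 13: rhs = 1, matching y values: 1, 16 (2 points).
  x = 14: rhs = 9, matching y values: 3, 14 (2 points).
  x = 15: rhs = 16, matching y values: 4, 13 (2 points).
  x = 16: rhs = 11, matching y values: none (0 points).
Total affine count: 25.
Full point count |E(F_17)| = 25 + 1 = 26.
Hasse bound: |26 − (17+1)| = |8| = 8 ≤ 2√17 ≈ 8.2462 ✓.


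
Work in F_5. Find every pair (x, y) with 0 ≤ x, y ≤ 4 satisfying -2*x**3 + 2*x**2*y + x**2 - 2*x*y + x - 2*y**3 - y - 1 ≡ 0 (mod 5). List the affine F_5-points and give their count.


Affine F_5-points: {(2, 1), (4, 4)}; count = 2.

For each of the 25 pairs (x, y) ∈ F_5², evaluate f(x, y) mod 5. Record the zeros.
  x = 0: [0↦4, 1↦1, 2↦1, 3↦2, 4↦2]  zeros at y ∈ ∅
  x = 1: [0↦4, 1↦1, 2↦1, 3↦2, 4↦2]  zeros at y ∈ ∅
  x = 2: [0↦4, 1↦0, 2↦4, 3↦4, 4↦3]  zeros at y ∈ {1}
  x = 3: [0↦2, 1↦1, 2↦3, 3↦1, 4↦3]  zeros at y ∈ ∅
  x = 4: [0↦1, 1↦2, 2↦1, 3↦1, 4↦0]  zeros at y ∈ {4}
Collecting zeros: affine points = {(2, 1), (4, 4)}.
Total count |C(F_5)_aff| = 2.


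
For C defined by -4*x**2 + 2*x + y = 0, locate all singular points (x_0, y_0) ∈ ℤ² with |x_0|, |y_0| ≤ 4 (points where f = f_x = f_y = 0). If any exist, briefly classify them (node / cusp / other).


No singular points in the scanned grid; C is smooth there.

Compute partial derivatives:
  f_x = 2 - 8*x.
  f_y = 1.
f_y = 1 is a nonzero constant, so f_y never vanishes: no point (x, y) can satisfy f = f_x = f_y = 0. In particular no (x, y) ∈ {−4, ..., 4}² is singular; the curve is smooth.


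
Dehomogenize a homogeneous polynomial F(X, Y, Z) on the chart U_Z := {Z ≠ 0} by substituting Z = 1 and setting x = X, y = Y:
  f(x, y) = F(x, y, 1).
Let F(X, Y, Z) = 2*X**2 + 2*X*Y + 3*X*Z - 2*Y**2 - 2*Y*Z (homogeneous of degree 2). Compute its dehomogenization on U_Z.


f(x, y) = 2*x**2 + 2*x*y + 3*x - 2*y**2 - 2*y

On U_Z we set Z = 1. Each monomial c·X^i·Y^j·Z^k in F becomes c·x^i·y^j·1^k = c·x^i·y^j.
Substituting Z = 1: F(X, Y, 1) = 2*x**2 + 2*x*y + 3*x - 2*y**2 - 2*y.
Note: deg(f) ≤ deg(F) = 2; strict inequality happens when F is divisible by Z (lost terms).


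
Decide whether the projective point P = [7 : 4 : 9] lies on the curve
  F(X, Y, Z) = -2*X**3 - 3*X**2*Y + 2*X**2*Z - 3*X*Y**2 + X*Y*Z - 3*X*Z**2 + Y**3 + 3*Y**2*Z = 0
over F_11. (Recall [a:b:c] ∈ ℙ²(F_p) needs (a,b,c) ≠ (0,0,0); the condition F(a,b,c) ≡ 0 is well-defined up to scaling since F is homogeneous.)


F(7,4,9) ≡ 2 (mod 11); P is NOT on the curve.

Evaluate F(7, 4, 9) term-by-term (mod 11).
  -2*X**3 ↦ -2·343·1·1 = -686
  -3*X**2*Y ↦ -3·49·4·1 = -588
  2*X**2*Z ↦ 2·49·1·9 = 882
  -3*X*Y**2 ↦ -3·7·16·1 = -336
  X*Y*Z ↦ 1·7·4·9 = 252
  -3*X*Z**2 ↦ -3·7·1·81 = -1701
  Y**3 ↦ 1·1·64·1 = 64
  3*Y**2*Z ↦ 3·1·16·9 = 432
Sum: F(7, 4, 9) = (-686) + (-588) + (882) + (-336) + (252) + (-1701) + (64) + (432) = -1681.
Reducing mod 11: -1681 ≡ 2 (mod 11).
Since F(a, b, c) ≡ 2 ≠ 0 (mod 11), P does NOT lie on the curve.


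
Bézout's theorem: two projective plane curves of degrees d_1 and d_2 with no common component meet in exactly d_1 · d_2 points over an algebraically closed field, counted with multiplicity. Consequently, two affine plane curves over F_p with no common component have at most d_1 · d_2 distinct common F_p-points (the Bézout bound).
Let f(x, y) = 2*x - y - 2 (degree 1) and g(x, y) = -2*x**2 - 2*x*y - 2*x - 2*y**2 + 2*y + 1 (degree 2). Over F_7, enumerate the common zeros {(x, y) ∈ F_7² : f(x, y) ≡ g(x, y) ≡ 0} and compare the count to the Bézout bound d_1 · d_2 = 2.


Common zeros: {(4, 6)}; count = 1; Bézout bound = 2.

deg(f) = 1, deg(g) = 2, so Bézout bound = 2.
Scan x ∈ F_7. For each x, list the y ∈ F_7 with f(x, y) ≡ 0 and those with g(x, y) ≡ 0 (mod 7); the common zeros in that column are the intersection.
  x = 0: f ≡ 0 at y ∈ {5}; g ≡ 0 at y ∈ ∅; common: ∅.
  x = 1: f ≡ 0 at y ∈ {0}; g ≡ 0 at y ∈ {3, 4}; common: ∅.
  x = 2: f ≡ 0 at y ∈ {2}; g ≡ 0 at y ∈ {3}; common: ∅.
  x = 3: f ≡ 0 at y ∈ {4}; g ≡ 0 at y ∈ {6}; common: ∅.
  x = 4: f ≡ 0 at y ∈ {6}; g ≡ 0 at y ∈ {5, 6}; common: {6}.
  x = 5: f ≡ 0 at y ∈ {1}; g ≡ 0 at y ∈ ∅; common: ∅.
  x = 6: f ≡ 0 at y ∈ {3}; g ≡ 0 at y ∈ ∅; common: ∅.
Collecting: common zeros = {(4, 6)}, so the count is 1.
Comparison with the Bézout bound: 1 ≤ 2 = deg(f)·deg(g), as expected for curves with no common component (the affine F_7-count falls short of the bound because intersections may lie at infinity, over extension fields, or carry multiplicity).


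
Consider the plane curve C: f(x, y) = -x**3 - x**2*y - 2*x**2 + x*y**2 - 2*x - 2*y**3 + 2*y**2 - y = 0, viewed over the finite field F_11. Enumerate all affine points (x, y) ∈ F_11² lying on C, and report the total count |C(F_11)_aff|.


Affine F_11-points: {(0, 0), (1, 6), (2, 9), (3, 6), (4, 8), (6, 10), (9, 2), (9, 10), (10, 6)}; count = 9.

For each of the 121 pairs (x, y) ∈ F_11², evaluate f(x, y) mod 11. Record the zeros.
  x = 0: [0↦0, 1↦10, 2↦1, 3↦5, 4↦10, 5↦4, 6↦8, 7↦10, 8↦9, 9↦4, 10↦5]  zeros at y ∈ {0}
  x = 1: [0↦6, 1↦5, 2↦9, 3↦6, 4↦6, 5↦8, 6↦0, 7↦3, 8↦5, 9↦5, 10↦2]  zeros at y ∈ {6}
  x = 2: [0↦2, 1↦10, 2↦3, 3↦2, 4↦6, 5↦3, 6↦3, 7↦5, 8↦8, 9↦0, 10↦2]  zeros at y ∈ {9}
  x = 3: [0↦4, 1↦8, 2↦10, 3↦9, 4↦4, 5↦5, 6↦0, 7↦10, 8↦1, 9↦5, 10↦10]  zeros at y ∈ {6}
  x = 4: [0↦6, 1↦4, 2↦2, 3↦10, 4↦5, 5↦8, 6↦7, 7↦1, 8↦0, 9↦3, 10↦9]  zeros at y ∈ {8}
  x = 5: [0↦2, 1↦3, 2↦6, 3↦10, 4↦3, 5↦6, 6↦7, 7↦5, 8↦10, 9↦10, 10↦4]  zeros at y ∈ ∅
  x = 6: [0↦8, 1↦10, 2↦5, 3↦3, 4↦3, 5↦4, 6↦5, 7↦5, 8↦3, 9↦9, 10↦0]  zeros at y ∈ {10}
  x = 7: [0↦7, 1↦8, 2↦4, 3↦5, 4↦10, 5↦7, 6↦6, 7↦6, 8↦6, 9↦5, 10↦2]  zeros at y ∈ ∅
  x = 8: [0↦4, 1↦2, 2↦8, 3↦10, 4↦7, 5↦9, 6↦4, 7↦2, 8↦2, 9↦3, 10↦4]  zeros at y ∈ ∅
  x = 9: [0↦4, 1↦8, 2↦0, 3↦1, 4↦10, 5↦4, 6↦4, 7↦9, 8↦7, 9↦8, 10↦0]  zeros at y ∈ {2, 10}
  x = 10: [0↦1, 1↦9, 2↦7, 3↦5, 4↦2, 5↦8, 6↦0, 7↦10, 8↦4, 9↦3, 10↦6]  zeros at y ∈ {6}
Collecting zeros: affine points = {(0, 0), (1, 6), (2, 9), (3, 6), (4, 8), (6, 10), (9, 2), (9, 10), (10, 6)}.
Total count |C(F_11)_aff| = 9.


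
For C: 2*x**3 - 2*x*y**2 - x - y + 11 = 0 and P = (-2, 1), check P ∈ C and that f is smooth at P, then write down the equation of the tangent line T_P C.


Tangent line at P: 21*x + 7*y + 35 = 0.

Step 1: f(-2, 1) = 0, so P lies on C.
Step 2: partial derivatives
  f_x(x, y) = 6*x**2 - 2*y**2 - 1, f_y(x, y) = -4*x*y - 1.
  f_x(P) = 21, f_y(P) = 7 (gradient nonzero, so P is smooth).
Step 3: tangent line at P: 21·(x − -2) + 7·(y − 1) = 0.
Expanding: 21*x + 7*y + 35 = 0.


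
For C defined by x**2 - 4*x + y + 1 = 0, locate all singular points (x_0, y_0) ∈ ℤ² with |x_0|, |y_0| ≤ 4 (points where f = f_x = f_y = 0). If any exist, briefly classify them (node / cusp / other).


No singular points in the scanned grid; C is smooth there.

Compute partial derivatives:
  f_x = 2*x - 4.
  f_y = 1.
f_y = 1 is a nonzero constant, so f_y never vanishes: no point (x, y) can satisfy f = f_x = f_y = 0. In particular no (x, y) ∈ {−4, ..., 4}² is singular; the curve is smooth.


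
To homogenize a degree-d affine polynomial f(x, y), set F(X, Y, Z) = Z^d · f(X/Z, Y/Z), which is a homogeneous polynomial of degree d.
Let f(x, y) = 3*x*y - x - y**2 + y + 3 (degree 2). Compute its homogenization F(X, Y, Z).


F(X, Y, Z) = 3*X*Y - X*Z - Y**2 + Y*Z + 3*Z**2

deg(f) = 2.
Substitute x = X/Z, y = Y/Z into f, then multiply by Z^2.
  monomial 3·x^1·y^1 ↦ 3·X^1·Y^1·Z^0.
  monomial -1·x^1·y^0 ↦ -1·X^1·Y^0·Z^1.
  monomial -1·x^0·y^2 ↦ -1·X^0·Y^2·Z^0.
  monomial 1·x^0·y^1 ↦ 1·X^0·Y^1·Z^1.
  monomial 3·x^0·y^0 ↦ 3·X^0·Y^0·Z^2.
Collecting: F(X, Y, Z) = 3*X*Y - X*Z - Y**2 + Y*Z + 3*Z**2.


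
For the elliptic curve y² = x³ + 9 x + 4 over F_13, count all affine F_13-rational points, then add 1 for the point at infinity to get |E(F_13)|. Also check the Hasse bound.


Affine points = {(0, 2), (0, 11), (1, 1), (1, 12), (2, 2), (2, 11), (4, 0), (6, 1), (6, 12), (8, 4), (8, 9), (11, 2), (11, 11)}; affine count = 13; |E(F_13)| = 14.

Discriminant check: Δ ∝ 4a³ + 27b² = 4·9³ + 27·4² = 4·729 + 27·16 ≡ 7 (mod 13). Nonzero ⇒ E is nonsingular.
For each x ∈ F_13, compute rhs = x³ + 9·x + 4 mod 13, then count y ∈ F_13 with y² ≡ rhs.
  x = 0: rhs = 4, matching y values: 2, 11 (2 points).
  x = 1: rhs = 1, matching y values: 1, 12 (2 points).
  x = 2: rhs = 4, matching y values: 2, 11 (2 points).
  x = 3: rhs = 6, matching y values: none (0 points).
  x = 4: rhs = 0, matching y values: 0 (1 points).
  x = 5: rhs = 5, matching y values: none (0 points).
  x = 6: rhs = 1, matching y values: 1, 12 (2 points).
  x = 7: rhs = 7, matching y values: none (0 points).
  x = 8: rhs = 3, matching y values: 4, 9 (2 points).
  x = 9: rhs = 8, matching y values: none (0 points).
  x = 10: rhs = 2, matching y values: none (0 points).
  x = 11: rhs = 4, matching y values: 2, 11 (2 points).
  x = 12: rhs = 7, matching y values: none (0 points).
Total affine count: 13.
Full point count |E(F_13)| = 13 + 1 = 14.
Hasse bound: |14 − (13+1)| = |0| = 0 ≤ 2√13 ≈ 7.2111 ✓.


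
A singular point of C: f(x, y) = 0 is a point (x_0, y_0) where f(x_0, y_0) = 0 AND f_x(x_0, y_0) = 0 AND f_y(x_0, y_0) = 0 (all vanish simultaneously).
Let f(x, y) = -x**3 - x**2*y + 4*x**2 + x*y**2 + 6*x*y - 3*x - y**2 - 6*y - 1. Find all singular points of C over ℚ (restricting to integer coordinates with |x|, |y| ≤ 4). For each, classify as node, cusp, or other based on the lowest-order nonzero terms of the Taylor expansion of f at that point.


Singular points: {(2, -1)}; classification: node.

Compute partial derivatives:
  f_x = -3*x**2 - 2*x*y + 8*x + y**2 + 6*y - 3.
  f_y = -x**2 + 2*x*y + 6*x - 2*y - 6.
Scan x_0 ∈ {−4, ..., 4}. For each x_0, f_y(x_0, y) is a polynomial in y; find its integer roots y ∈ {−4, ..., 4}, then test f_x and f at those candidates.
  x = -4: f_y(-4, y) = -10*y - 46; no integer root y with |y| ≤ 4.
  x = -3: f_y(-3, y) = -8*y - 33; no integer root y with |y| ≤ 4.
  x = -2: f_y(-2, y) = -6*y - 22; no integer root y with |y| ≤ 4.
  x = -1: f_y(-1, y) = -4*y - 13; no integer root y with |y| ≤ 4.
  x = 0: f_y(0, y) = -2*y - 6; vanishes at y ∈ {-3}. (0, -3): f_x = -12 ≠ 0.
  x = 1: f_y(1, y) = -1; no integer root y with |y| ≤ 4.
  x = 2: f_y(2, y) = 2*y + 2; vanishes at y ∈ {-1}. (2, -1): f_x = 0, f = 0 — SINGULAR.
  x = 3: f_y(3, y) = 4*y + 3; no integer root y with |y| ≤ 4.
  x = 4: f_y(4, y) = 6*y + 2; no integer root y with |y| ≤ 4.
Only singular point on the grid: (2, -1).
Classify: substitute x = 2 + u, y = -1 + v and expand: f = -u**3 - u**2*v - u**2 + u*v**2 + v**2.
No constant or linear terms (consistent with a singular point). Quadratic part: -u**2 + v**2. Cubic part: -u**3 - u**2*v + u*v**2.
The quadratic part v**2 - u**2 = (v − u)(v + u) splits into two distinct linear factors, so there are two distinct tangent lines y − -1 = ±(x − 2) — this is a node (ordinary double point).
Classification: node.


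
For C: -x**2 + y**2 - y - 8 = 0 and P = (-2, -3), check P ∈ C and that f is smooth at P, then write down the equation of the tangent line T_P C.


Tangent line at P: 4*x - 7*y - 13 = 0.

Step 1: f(-2, -3) = 0, so P lies on C.
Step 2: partial derivatives
  f_x(x, y) = -2*x, f_y(x, y) = 2*y - 1.
  f_x(P) = 4, f_y(P) = -7 (gradient nonzero, so P is smooth).
Step 3: tangent line at P: 4·(x − -2) + -7·(y − -3) = 0.
Expanding: 4*x - 7*y - 13 = 0.


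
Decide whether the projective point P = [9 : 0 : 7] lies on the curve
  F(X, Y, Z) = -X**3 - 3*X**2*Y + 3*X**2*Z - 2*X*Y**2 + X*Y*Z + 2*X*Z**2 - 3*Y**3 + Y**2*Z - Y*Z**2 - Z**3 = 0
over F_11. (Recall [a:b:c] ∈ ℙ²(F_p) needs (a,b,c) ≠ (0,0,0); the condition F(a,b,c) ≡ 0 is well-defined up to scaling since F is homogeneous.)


F(9,0,7) ≡ 4 (mod 11); P is NOT on the curve.

Evaluate F(9, 0, 7) term-by-term (mod 11).
  -X**3 ↦ -1·729·1·1 = -729
  -3*X**2*Y ↦ -3·81·0·1 = 0
  3*X**2*Z ↦ 3·81·1·7 = 1701
  -2*X*Y**2 ↦ -2·9·0·1 = 0
  X*Y*Z ↦ 1·9·0·7 = 0
  2*X*Z**2 ↦ 2·9·1·49 = 882
  -3*Y**3 ↦ -3·1·0·1 = 0
  Y**2*Z ↦ 1·1·0·7 = 0
  -Y*Z**2 ↦ -1·1·0·49 = 0
  -Z**3 ↦ -1·1·1·343 = -343
Sum: F(9, 0, 7) = (-729) + (0) + (1701) + (0) + (0) + (882) + (0) + (0) + (0) + (-343) = 1511.
Reducing mod 11: 1511 ≡ 4 (mod 11).
Since F(a, b, c) ≡ 4 ≠ 0 (mod 11), P does NOT lie on the curve.


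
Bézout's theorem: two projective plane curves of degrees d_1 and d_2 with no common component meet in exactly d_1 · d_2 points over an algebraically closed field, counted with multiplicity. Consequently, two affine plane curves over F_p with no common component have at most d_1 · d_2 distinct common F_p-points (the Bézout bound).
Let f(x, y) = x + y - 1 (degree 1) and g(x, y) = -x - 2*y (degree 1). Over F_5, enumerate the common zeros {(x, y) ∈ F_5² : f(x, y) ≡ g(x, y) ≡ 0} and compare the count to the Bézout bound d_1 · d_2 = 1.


Common zeros: {(2, 4)}; count = 1; Bézout bound = 1.

deg(f) = 1, deg(g) = 1, so Bézout bound = 1.
Scan x ∈ F_5. For each x, list the y ∈ F_5 with f(x, y) ≡ 0 and those with g(x, y) ≡ 0 (mod 5); the common zeros in that column are the intersection.
  x = 0: f ≡ 0 at y ∈ {1}; g ≡ 0 at y ∈ {0}; common: ∅.
  x = 1: f ≡ 0 at y ∈ {0}; g ≡ 0 at y ∈ {2}; common: ∅.
  x = 2: f ≡ 0 at y ∈ {4}; g ≡ 0 at y ∈ {4}; common: {4}.
  x = 3: f ≡ 0 at y ∈ {3}; g ≡ 0 at y ∈ {1}; common: ∅.
  x = 4: f ≡ 0 at y ∈ {2}; g ≡ 0 at y ∈ {3}; common: ∅.
Collecting: common zeros = {(2, 4)}, so the count is 1.
Comparison with the Bézout bound: 1 ≤ 1 = deg(f)·deg(g), as expected for curves with no common component (the bound is attained).


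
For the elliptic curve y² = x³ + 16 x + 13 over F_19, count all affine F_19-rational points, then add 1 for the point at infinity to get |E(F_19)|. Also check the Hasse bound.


Affine points = {(1, 7), (1, 12), (5, 3), (5, 16), (8, 8), (8, 11), (11, 0), (13, 9), (13, 10), (14, 6), (14, 13), (17, 7), (17, 12)}; affine count = 13; |E(F_19)| = 14.

Discriminant check: Δ ∝ 4a³ + 27b² = 4·16³ + 27·13² = 4·4096 + 27·169 ≡ 9 (mod 19). Nonzero ⇒ E is nonsingular.
For each x ∈ F_19, compute rhs = x³ + 16·x + 13 mod 19, then count y ∈ F_19 with y² ≡ rhs.
  x = 0: rhs = 13, matching y values: none (0 points).
  x = 1: rhs = 11, matching y values: 7, 12 (2 points).
  x = 2: rhs = 15, matching y values: none (0 points).
  x = 3: rhs = 12, matching y values: none (0 points).
  x = 4: rhs = 8, matching y values: none (0 points).
  x = 5: rhs = 9, matching y values: 3, 16 (2 points).
  x = 6: rhs = 2, matching y values: none (0 points).
  x = 7: rhs = 12, matching y values: none (0 points).
  x = 8: rhs = 7, matching y values: 8, 11 (2 points).
  x = 9: rhs = 12, matching y values: none (0 points).
  x = 10: rhs = 14, matching y values: none (0 points).
  x = 11: rhs = 0, matching y values: 0 (1 points).
  x = 12: rhs = 14, matching y values: none (0 points).
  x = 13: rhs = 5, matching y values: 9, 10 (2 points).
  x = 14: rhs = 17, matching y values: 6, 13 (2 points).
  x = 15: rhs = 18, matching y values: none (0 points).
  x = 16: rhs = 14, matching y values: none (0 points).
  x = 17: rhs = 11, matching y values: 7, 12 (2 points).
  x = 18: rhs = 15, matching y values: none (0 points).
Total affine count: 13.
Full point count |E(F_19)| = 13 + 1 = 14.
Hasse bound: |14 − (19+1)| = |-6| = 6 ≤ 2√19 ≈ 8.7178 ✓.


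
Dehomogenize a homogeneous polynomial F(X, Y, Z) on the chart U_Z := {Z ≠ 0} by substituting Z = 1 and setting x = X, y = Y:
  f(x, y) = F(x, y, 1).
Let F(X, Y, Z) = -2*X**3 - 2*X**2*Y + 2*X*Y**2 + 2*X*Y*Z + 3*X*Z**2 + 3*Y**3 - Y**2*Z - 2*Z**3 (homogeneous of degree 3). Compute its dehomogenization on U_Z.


f(x, y) = -2*x**3 - 2*x**2*y + 2*x*y**2 + 2*x*y + 3*x + 3*y**3 - y**2 - 2

On U_Z we set Z = 1. Each monomial c·X^i·Y^j·Z^k in F becomes c·x^i·y^j·1^k = c·x^i·y^j.
Substituting Z = 1: F(X, Y, 1) = -2*x**3 - 2*x**2*y + 2*x*y**2 + 2*x*y + 3*x + 3*y**3 - y**2 - 2.
Note: deg(f) ≤ deg(F) = 3; strict inequality happens when F is divisible by Z (lost terms).


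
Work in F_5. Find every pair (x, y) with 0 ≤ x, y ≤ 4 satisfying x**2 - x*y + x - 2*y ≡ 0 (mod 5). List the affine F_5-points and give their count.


Affine F_5-points: {(0, 0), (1, 4), (2, 4), (4, 0)}; count = 4.

For each of the 25 pairs (x, y) ∈ F_5², evaluate f(x, y) mod 5. Record the zeros.
  x = 0: [0↦0, 1↦3, 2↦1, 3↦4, 4↦2]  zeros at y ∈ {0}
  x = 1: [0↦2, 1↦4, 2↦1, 3↦3, 4↦0]  zeros at y ∈ {4}
  x = 2: [0↦1, 1↦2, 2↦3, 3↦4, 4↦0]  zeros at y ∈ {4}
  x = 3: [0↦2, 1↦2, 2↦2, 3↦2, 4↦2]  zeros at y ∈ ∅
  x = 4: [0↦0, 1↦4, 2↦3, 3↦2, 4↦1]  zeros at y ∈ {0}
Collecting zeros: affine points = {(0, 0), (1, 4), (2, 4), (4, 0)}.
Total count |C(F_5)_aff| = 4.


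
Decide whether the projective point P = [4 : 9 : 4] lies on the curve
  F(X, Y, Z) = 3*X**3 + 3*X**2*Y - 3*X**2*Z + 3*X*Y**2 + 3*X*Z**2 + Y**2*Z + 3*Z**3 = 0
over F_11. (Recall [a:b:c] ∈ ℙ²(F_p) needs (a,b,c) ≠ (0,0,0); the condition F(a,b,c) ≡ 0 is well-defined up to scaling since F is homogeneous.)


F(4,9,4) ≡ 0 (mod 11); P is on the curve.

Evaluate F(4, 9, 4) term-by-term (mod 11).
  3*X**3 ↦ 3·64·1·1 = 192
  3*X**2*Y ↦ 3·16·9·1 = 432
  -3*X**2*Z ↦ -3·16·1·4 = -192
  3*X*Y**2 ↦ 3·4·81·1 = 972
  3*X*Z**2 ↦ 3·4·1·16 = 192
  Y**2*Z ↦ 1·1·81·4 = 324
  3*Z**3 ↦ 3·1·1·64 = 192
Sum: F(4, 9, 4) = (192) + (432) + (-192) + (972) + (192) + (324) + (192) = 2112.
Reducing mod 11: 2112 ≡ 0 (mod 11).
Since F(a, b, c) ≡ 0 (mod 11), P lies on the curve.


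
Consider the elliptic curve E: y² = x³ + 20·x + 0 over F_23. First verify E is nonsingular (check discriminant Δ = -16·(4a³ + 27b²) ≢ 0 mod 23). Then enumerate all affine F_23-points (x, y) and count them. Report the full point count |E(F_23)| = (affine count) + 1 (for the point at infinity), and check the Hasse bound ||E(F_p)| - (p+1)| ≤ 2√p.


Affine points = {(0, 0), (2, 5), (2, 18), (3, 8), (3, 15), (4, 11), (4, 12), (5, 8), (5, 15), (7, 0), (9, 9), (9, 14), (10, 2), (10, 21), (12, 6), (12, 17), (15, 8), (15, 15), (16, 0), (17, 3), (17, 20), (22, 5), (22, 18)}; affine count = 23; |E(F_23)| = 24.

Discriminant check: Δ ∝ 4a³ + 27b² = 4·20³ + 27·0² = 4·8000 + 27·0 ≡ 7 (mod 23). Nonzero ⇒ E is nonsingular.
For each x ∈ F_23, compute rhs = x³ + 20·x + 0 mod 23, then count y ∈ F_23 with y² ≡ rhs.
  x = 0: rhs = 0, matching y values: 0 (1 points).
  x = 1: rhs = 21, matching y values: none (0 points).
  x = 2: rhs = 2, matching y values: 5, 18 (2 points).
  x = 3: rhs = 18, matching y values: 8, 15 (2 points).
  x = 4: rhs = 6, matching y values: 11, 12 (2 points).
  x = 5: rhs = 18, matching y values: 8, 15 (2 points).
  x = 6: rhs = 14, matching y values: none (0 points).
  x = 7: rhs = 0, matching y values: 0 (1 points).
  x = 8: rhs = 5, matching y values: none (0 points).
  x = 9: rhs = 12, matching y values: 9, 14 (2 points).
  x = 10: rhs = 4, matching y values: 2, 21 (2 points).
  x = 11: rhs = 10, matching y values: none (0 points).
  x = 12: rhs = 13, matching y values: 6, 17 (2 points).
  x = 13: rhs = 19, matching y values: none (0 points).
  x = 14: rhs = 11, matching y values: none (0 points).
  x = 15: rhs = 18, matching y values: 8, 15 (2 points).
  x = 16: rhs = 0, matching y values: 0 (1 points).
  x = 17: rhs = 9, matching y values: 3, 20 (2 points).
  x = 18: rhs = 5, matching y values: none (0 points).
  x = 19: rhs = 17, matching y values: none (0 points).
  x = 20: rhs = 5, matching y values: none (0 points).
  x = 21: rhs = 21, matching y values: none (0 points).
  x = 22: rhs = 2, matching y values: 5, 18 (2 points).
Total affine count: 23.
Full point count |E(F_23)| = 23 + 1 = 24.
Hasse bound: |24 − (23+1)| = |0| = 0 ≤ 2√23 ≈ 9.5917 ✓.


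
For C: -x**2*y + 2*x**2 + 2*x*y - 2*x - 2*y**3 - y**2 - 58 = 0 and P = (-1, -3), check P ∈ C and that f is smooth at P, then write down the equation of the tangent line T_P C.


Tangent line at P: -18*x - 51*y - 171 = 0.

Step 1: f(-1, -3) = 0, so P lies on C.
Step 2: partial derivatives
  f_x(x, y) = -2*x*y + 4*x + 2*y - 2, f_y(x, y) = -x**2 + 2*x - 6*y**2 - 2*y.
  f_x(P) = -18, f_y(P) = -51 (gradient nonzero, so P is smooth).
Step 3: tangent line at P: -18·(x − -1) + -51·(y − -3) = 0.
Expanding: -18*x - 51*y - 171 = 0.


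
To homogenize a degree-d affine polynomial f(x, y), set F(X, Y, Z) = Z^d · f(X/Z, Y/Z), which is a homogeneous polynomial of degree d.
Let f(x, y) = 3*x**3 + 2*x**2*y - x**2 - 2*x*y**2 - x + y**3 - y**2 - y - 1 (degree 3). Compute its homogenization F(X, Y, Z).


F(X, Y, Z) = 3*X**3 + 2*X**2*Y - X**2*Z - 2*X*Y**2 - X*Z**2 + Y**3 - Y**2*Z - Y*Z**2 - Z**3

deg(f) = 3.
Substitute x = X/Z, y = Y/Z into f, then multiply by Z^3.
  monomial 3·x^3·y^0 ↦ 3·X^3·Y^0·Z^0.
  monomial 2·x^2·y^1 ↦ 2·X^2·Y^1·Z^0.
  monomial -1·x^2·y^0 ↦ -1·X^2·Y^0·Z^1.
  monomial -2·x^1·y^2 ↦ -2·X^1·Y^2·Z^0.
  monomial -1·x^1·y^0 ↦ -1·X^1·Y^0·Z^2.
  monomial 1·x^0·y^3 ↦ 1·X^0·Y^3·Z^0.
  monomial -1·x^0·y^2 ↦ -1·X^0·Y^2·Z^1.
  monomial -1·x^0·y^1 ↦ -1·X^0·Y^1·Z^2.
  monomial -1·x^0·y^0 ↦ -1·X^0·Y^0·Z^3.
Collecting: F(X, Y, Z) = 3*X**3 + 2*X**2*Y - X**2*Z - 2*X*Y**2 - X*Z**2 + Y**3 - Y**2*Z - Y*Z**2 - Z**3.


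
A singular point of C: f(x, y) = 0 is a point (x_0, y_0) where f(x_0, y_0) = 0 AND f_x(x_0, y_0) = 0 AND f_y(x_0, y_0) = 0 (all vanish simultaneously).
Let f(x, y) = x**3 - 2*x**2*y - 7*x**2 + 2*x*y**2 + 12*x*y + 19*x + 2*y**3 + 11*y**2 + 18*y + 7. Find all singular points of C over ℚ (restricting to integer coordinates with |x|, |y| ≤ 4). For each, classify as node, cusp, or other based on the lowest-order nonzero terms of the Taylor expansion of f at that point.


Singular points: {(1, -2)}; classification: cusp.

Compute partial derivatives:
  f_x = 3*x**2 - 4*x*y - 14*x + 2*y**2 + 12*y + 19.
  f_y = -2*x**2 + 4*x*y + 12*x + 6*y**2 + 22*y + 18.
Scan x_0 ∈ {−4, ..., 4}. For each x_0, f_y(x_0, y) is a polynomial in y; find its integer roots y ∈ {−4, ..., 4}, then test f_x and f at those candidates.
  x = -4: f_y(-4, y) = 6*y**2 + 6*y - 62; no integer root y with |y| ≤ 4.
  x = -3: f_y(-3, y) = 6*y**2 + 10*y - 36; no integer root y with |y| ≤ 4.
  x = -2: f_y(-2, y) = 6*y**2 + 14*y - 14; no integer root y with |y| ≤ 4.
  x = -1: f_y(-1, y) = 6*y**2 + 18*y + 4; no integer root y with |y| ≤ 4.
  x = 0: f_y(0, y) = 6*y**2 + 22*y + 18; no integer root y with |y| ≤ 4.
  x = 1: f_y(1, y) = 6*y**2 + 26*y + 28; vanishes at y ∈ {-2}. (1, -2): f_x = 0, f = 0 — SINGULAR.
  x = 2: f_y(2, y) = 6*y**2 + 30*y + 34; no integer root y with |y| ≤ 4.
  x = 3: f_y(3, y) = 6*y**2 + 34*y + 36; no integer root y with |y| ≤ 4.
  x = 4: f_y(4, y) = 6*y**2 + 38*y + 34; no integer root y with |y| ≤ 4.
Only singular point on the grid: (1, -2).
Classify: substitute x = 1 + u, y = -2 + v and expand: f = u**3 - 2*u**2*v + 2*u*v**2 + 2*v**3 + v**2.
No constant or linear terms (consistent with a singular point). Quadratic part: v**2. Cubic part: u**3 - 2*u**2*v + 2*u*v**2 + 2*v**3.
The quadratic part v**2 is a perfect square, so there is a single (double) tangent line v = 0, i.e. y = -2. Restricting the cubic part to that line (v = 0) leaves u**3 ≠ 0, so f is not divisible by v and the branch is v² ≈ -u**3 to lowest order — this is a cusp.
Classification: cusp.


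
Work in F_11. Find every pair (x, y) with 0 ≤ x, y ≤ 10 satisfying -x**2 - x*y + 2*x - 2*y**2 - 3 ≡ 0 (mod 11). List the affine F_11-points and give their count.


Affine F_11-points: {(0, 2), (0, 9), (3, 1), (3, 3), (4, 0), (4, 9), (7, 3), (7, 10), (9, 0), (9, 1)}; count = 10.

For each of the 121 pairs (x, y) ∈ F_11², evaluate f(x, y) mod 11. Record the zeros.
  x = 0: [0↦8, 1↦6, 2↦0, 3↦1, 4↦9, 5↦2, 6↦2, 7↦9, 8↦1, 9↦0, 10↦6]  zeros at y ∈ {2, 9}
  x = 1: [0↦9, 1↦6, 2↦10, 3↦10, 4↦6, 5↦9, 6↦8, 7↦3, 8↦5, 9↦3, 10↦8]  zeros at y ∈ ∅
  x = 2: [0↦8, 1↦4, 2↦7, 3↦6, 4↦1, 5↦3, 6↦1, 7↦6, 8↦7, 9↦4, 10↦8]  zeros at y ∈ ∅
  x = 3: [0↦5, 1↦0, 2↦2, 3↦0, 4↦5, 5↦6, 6↦3, 7↦7, 8↦7, 9↦3, 10↦6]  zeros at y ∈ {1, 3}
  x = 4: [0↦0, 1↦5, 2↦6, 3↦3, 4↦7, 5↦7, 6↦3, 7↦6, 8↦5, 9↦0, 10↦2]  zeros at y ∈ {0, 9}
  x = 5: [0↦4, 1↦8, 2↦8, 3↦4, 4↦7, 5↦6, 6↦1, 7↦3, 8↦1, 9↦6, 10↦7]  zeros at y ∈ ∅
  x = 6: [0↦6, 1↦9, 2↦8, 3↦3, 4↦5, 5↦3, 6↦8, 7↦9, 8↦6, 9↦10, 10↦10]  zeros at y ∈ ∅
  x = 7: [0↦6, 1↦8, 2↦6, 3↦0, 4↦1, 5↦9, 6↦2, 7↦2, 8↦9, 9↦1, 10↦0]  zeros at y ∈ {3, 10}
  x = 8: [0↦4, 1↦5, 2↦2, 3↦6, 4↦6, 5↦2, 6↦5, 7↦4, 8↦10, 9↦1, 10↦10]  zeros at y ∈ ∅
  x = 9: [0↦0, 1↦0, 2↦7, 3↦10, 4↦9, 5↦4, 6↦6, 7↦4, 8↦9, 9↦10, 10↦7]  zeros at y ∈ {0, 1}
  x = 10: [0↦5, 1↦4, 2↦10, 3↦1, 4↦10, 5↦4, 6↦5, 7↦2, 8↦6, 9↦6, 10↦2]  zeros at y ∈ ∅
Collecting zeros: affine points = {(0, 2), (0, 9), (3, 1), (3, 3), (4, 0), (4, 9), (7, 3), (7, 10), (9, 0), (9, 1)}.
Total count |C(F_11)_aff| = 10.
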